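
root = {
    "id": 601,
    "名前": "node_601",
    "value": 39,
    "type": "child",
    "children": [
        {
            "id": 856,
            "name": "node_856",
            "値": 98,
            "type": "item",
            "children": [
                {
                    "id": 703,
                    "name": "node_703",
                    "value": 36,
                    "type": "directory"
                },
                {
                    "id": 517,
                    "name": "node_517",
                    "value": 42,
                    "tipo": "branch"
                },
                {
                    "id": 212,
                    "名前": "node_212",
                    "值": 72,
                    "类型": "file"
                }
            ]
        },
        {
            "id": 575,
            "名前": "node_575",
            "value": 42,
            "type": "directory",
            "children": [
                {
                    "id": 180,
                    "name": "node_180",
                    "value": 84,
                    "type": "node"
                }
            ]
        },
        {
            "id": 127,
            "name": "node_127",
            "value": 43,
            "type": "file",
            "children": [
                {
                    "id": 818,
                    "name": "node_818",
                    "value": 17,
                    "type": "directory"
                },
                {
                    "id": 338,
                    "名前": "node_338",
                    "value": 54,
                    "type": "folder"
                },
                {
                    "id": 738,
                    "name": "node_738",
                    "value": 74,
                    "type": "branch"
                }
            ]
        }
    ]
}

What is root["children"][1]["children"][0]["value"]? 84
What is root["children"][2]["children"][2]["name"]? "node_738"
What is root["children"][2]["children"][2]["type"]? "branch"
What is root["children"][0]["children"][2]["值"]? 72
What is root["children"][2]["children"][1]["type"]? "folder"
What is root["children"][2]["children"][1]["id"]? 338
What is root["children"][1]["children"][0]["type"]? "node"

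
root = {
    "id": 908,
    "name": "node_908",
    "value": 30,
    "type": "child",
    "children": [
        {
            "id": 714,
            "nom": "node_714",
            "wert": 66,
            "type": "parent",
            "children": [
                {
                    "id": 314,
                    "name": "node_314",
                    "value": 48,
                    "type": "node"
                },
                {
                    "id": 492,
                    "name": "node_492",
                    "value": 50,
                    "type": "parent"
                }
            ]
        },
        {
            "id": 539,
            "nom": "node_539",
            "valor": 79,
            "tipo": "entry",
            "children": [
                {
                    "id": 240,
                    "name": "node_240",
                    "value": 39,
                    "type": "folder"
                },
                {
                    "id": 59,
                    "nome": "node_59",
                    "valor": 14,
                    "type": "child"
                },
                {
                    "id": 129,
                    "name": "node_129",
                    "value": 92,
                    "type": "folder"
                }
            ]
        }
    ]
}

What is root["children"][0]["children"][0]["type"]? "node"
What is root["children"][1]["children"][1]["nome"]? "node_59"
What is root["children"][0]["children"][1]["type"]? "parent"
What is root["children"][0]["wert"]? 66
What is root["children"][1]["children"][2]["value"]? 92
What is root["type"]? "child"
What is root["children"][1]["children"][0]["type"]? "folder"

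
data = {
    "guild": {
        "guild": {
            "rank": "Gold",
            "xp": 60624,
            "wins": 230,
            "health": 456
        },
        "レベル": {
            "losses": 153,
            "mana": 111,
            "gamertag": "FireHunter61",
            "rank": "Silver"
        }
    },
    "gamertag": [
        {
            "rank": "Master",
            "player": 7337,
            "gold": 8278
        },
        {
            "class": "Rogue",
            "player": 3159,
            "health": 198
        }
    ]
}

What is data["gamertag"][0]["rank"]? "Master"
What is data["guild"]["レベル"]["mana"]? 111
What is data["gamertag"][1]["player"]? 3159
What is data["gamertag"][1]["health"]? 198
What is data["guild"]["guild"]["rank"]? "Gold"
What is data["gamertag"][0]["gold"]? 8278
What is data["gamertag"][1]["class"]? "Rogue"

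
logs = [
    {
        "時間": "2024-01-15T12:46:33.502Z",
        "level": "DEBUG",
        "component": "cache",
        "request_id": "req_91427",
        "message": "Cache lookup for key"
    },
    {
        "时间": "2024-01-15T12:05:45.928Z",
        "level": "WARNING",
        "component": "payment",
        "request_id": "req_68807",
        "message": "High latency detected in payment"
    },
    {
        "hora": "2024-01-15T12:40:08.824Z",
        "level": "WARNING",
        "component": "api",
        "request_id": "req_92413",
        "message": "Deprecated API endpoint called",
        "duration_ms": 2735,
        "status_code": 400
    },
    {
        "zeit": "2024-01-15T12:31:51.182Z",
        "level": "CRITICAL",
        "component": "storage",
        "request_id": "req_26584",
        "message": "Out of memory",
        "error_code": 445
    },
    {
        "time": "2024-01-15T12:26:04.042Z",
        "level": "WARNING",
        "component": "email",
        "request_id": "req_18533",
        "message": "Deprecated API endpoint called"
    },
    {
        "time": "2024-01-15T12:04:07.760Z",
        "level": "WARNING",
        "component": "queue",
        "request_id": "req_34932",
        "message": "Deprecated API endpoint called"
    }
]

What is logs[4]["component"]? "email"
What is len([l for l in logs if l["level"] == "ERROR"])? 0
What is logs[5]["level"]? "WARNING"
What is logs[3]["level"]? "CRITICAL"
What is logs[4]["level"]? "WARNING"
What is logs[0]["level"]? "DEBUG"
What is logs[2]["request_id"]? "req_92413"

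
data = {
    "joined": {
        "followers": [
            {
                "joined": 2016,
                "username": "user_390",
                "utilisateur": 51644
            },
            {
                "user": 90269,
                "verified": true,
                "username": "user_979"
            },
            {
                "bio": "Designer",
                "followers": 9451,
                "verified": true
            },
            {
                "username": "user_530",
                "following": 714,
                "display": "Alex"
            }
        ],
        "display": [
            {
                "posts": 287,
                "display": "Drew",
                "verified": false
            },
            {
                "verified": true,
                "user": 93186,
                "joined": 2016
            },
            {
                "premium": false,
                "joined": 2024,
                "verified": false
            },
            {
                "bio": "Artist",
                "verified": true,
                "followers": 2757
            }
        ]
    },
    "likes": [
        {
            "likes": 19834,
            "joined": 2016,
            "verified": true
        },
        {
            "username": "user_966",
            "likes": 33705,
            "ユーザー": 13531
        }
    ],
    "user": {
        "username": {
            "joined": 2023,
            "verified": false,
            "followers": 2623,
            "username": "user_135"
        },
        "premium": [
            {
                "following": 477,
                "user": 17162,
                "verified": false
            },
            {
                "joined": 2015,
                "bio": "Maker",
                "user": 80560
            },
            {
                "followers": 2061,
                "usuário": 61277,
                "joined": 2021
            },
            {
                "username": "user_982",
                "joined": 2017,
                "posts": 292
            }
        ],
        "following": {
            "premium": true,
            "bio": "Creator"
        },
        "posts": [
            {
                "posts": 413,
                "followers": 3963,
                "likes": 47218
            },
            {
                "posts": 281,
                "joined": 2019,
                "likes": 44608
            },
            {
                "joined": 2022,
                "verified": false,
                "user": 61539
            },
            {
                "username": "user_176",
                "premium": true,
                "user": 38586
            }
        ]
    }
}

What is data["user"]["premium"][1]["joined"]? 2015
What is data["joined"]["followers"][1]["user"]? 90269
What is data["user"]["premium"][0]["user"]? 17162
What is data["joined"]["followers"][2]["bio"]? "Designer"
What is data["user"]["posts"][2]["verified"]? False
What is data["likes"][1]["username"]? "user_966"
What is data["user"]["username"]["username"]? "user_135"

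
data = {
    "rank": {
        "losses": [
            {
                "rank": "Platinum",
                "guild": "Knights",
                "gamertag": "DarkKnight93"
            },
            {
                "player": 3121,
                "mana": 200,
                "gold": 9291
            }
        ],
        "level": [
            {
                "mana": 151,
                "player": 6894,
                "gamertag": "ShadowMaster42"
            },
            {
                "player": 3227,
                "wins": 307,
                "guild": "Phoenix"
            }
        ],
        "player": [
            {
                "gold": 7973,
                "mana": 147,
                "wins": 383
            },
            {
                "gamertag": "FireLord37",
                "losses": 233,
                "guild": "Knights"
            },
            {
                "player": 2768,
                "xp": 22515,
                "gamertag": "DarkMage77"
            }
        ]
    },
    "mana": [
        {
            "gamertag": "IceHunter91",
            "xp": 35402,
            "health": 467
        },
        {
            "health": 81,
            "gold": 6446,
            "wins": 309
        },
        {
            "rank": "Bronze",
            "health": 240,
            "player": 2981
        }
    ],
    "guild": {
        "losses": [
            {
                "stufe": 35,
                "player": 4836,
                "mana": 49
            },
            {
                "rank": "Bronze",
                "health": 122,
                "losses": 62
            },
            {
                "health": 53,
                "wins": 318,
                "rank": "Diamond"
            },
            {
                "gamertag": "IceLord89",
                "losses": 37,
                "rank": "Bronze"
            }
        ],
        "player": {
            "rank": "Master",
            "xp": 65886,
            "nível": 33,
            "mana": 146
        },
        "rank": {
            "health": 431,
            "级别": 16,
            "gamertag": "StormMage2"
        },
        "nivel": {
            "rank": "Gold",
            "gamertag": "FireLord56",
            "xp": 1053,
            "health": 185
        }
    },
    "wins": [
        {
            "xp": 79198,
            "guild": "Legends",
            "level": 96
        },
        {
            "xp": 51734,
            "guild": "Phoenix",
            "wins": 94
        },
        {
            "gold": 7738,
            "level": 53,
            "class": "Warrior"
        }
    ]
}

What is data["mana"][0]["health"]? 467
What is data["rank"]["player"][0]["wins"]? 383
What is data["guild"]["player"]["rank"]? "Master"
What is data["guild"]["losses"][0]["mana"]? 49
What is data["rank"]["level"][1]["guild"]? "Phoenix"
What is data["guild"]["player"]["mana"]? 146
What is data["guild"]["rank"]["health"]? 431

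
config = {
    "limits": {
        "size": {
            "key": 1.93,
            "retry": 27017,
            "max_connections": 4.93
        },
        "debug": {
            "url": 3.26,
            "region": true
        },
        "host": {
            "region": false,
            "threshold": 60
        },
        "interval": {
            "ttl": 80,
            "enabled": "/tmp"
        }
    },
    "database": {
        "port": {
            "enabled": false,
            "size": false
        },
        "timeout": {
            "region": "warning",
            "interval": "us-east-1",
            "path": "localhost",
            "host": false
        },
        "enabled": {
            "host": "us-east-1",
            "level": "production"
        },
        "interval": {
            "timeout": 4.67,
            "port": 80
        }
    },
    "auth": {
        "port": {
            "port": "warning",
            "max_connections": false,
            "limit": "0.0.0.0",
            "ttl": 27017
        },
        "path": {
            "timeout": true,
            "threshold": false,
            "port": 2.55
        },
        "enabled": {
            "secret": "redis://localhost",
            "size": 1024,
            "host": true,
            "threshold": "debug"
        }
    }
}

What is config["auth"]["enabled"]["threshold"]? "debug"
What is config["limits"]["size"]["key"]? 1.93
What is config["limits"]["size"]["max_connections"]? 4.93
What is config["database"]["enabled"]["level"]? "production"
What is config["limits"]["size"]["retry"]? 27017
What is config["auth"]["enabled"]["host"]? True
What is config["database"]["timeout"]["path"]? "localhost"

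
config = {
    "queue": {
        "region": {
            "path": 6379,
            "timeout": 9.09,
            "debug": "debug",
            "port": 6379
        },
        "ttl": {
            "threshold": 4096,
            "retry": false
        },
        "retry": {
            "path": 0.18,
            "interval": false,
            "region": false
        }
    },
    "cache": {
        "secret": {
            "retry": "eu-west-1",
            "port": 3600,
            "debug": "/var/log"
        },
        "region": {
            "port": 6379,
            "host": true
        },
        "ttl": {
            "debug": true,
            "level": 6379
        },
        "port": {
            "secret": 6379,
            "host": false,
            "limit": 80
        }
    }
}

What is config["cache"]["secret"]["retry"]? "eu-west-1"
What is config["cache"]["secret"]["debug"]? "/var/log"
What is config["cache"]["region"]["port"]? 6379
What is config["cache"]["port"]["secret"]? 6379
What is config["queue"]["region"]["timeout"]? 9.09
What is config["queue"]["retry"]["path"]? 0.18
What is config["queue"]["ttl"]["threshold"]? 4096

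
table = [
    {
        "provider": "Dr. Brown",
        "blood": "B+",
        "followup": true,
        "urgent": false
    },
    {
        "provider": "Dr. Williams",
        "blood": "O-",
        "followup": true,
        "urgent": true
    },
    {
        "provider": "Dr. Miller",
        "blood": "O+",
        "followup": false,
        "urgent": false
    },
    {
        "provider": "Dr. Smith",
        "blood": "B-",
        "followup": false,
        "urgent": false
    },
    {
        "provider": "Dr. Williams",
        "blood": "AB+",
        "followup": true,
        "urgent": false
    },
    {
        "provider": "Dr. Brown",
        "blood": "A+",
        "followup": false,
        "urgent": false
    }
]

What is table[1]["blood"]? "O-"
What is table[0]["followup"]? True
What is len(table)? 6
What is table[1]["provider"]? "Dr. Williams"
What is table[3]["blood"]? "B-"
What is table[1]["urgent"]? True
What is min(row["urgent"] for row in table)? False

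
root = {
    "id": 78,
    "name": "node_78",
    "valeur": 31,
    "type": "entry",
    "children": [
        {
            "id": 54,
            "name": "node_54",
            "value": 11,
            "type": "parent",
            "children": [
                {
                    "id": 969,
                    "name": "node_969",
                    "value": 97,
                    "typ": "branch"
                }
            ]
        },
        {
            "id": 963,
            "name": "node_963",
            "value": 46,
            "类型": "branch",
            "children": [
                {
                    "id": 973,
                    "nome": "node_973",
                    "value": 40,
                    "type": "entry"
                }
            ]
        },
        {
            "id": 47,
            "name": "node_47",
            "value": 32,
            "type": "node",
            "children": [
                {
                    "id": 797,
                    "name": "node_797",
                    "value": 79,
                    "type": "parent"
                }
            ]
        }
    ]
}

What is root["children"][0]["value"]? 11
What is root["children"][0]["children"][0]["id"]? 969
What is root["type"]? "entry"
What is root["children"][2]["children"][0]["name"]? "node_797"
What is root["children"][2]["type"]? "node"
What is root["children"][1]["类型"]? "branch"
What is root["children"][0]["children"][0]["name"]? "node_969"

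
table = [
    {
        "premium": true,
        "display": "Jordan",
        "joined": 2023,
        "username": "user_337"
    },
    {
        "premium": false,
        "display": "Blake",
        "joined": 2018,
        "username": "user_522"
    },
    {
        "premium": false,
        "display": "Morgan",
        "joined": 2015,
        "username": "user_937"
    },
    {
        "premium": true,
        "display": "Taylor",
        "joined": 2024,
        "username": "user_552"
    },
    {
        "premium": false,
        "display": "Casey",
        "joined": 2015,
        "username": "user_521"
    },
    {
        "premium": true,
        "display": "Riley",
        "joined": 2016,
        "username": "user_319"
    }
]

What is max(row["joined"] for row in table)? 2024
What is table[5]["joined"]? 2016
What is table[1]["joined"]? 2018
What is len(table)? 6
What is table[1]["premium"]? False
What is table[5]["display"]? "Riley"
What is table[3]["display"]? "Taylor"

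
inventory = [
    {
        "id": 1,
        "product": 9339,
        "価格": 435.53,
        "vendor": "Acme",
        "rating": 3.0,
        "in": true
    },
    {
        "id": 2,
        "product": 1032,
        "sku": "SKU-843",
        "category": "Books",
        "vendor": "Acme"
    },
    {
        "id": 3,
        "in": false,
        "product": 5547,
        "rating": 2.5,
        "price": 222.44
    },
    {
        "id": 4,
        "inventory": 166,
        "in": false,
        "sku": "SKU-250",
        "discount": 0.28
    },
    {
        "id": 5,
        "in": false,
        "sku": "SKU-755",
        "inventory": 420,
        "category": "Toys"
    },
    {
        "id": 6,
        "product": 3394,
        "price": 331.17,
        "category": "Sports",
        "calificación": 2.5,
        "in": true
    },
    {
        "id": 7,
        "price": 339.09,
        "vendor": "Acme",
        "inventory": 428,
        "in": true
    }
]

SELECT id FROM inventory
[1, 2, 3, 4, 5, 6, 7]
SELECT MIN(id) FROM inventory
1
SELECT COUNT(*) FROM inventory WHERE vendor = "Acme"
3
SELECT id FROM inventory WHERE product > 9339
[]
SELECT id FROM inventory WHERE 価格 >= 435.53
[1]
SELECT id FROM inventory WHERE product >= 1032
[1, 2, 3, 6]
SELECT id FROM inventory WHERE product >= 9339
[1]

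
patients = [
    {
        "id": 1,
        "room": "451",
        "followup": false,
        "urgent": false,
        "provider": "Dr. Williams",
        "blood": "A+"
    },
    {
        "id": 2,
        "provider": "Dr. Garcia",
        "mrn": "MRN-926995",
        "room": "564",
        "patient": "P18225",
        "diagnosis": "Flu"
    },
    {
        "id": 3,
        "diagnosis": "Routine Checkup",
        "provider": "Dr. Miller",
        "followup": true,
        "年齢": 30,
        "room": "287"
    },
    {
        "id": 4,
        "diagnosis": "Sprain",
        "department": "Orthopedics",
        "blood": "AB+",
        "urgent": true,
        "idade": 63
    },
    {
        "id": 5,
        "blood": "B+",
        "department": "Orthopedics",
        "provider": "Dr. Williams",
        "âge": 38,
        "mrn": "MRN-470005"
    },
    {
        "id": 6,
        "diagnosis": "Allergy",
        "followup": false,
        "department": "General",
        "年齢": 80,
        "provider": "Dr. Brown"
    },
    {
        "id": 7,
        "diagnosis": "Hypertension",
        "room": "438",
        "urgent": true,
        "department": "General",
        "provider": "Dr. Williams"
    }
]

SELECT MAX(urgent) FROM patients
True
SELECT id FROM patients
[1, 2, 3, 4, 5, 6, 7]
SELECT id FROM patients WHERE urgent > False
[4, 7]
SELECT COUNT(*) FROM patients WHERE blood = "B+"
1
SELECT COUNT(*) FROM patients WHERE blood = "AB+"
1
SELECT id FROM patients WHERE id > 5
[6, 7]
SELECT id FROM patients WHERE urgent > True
[]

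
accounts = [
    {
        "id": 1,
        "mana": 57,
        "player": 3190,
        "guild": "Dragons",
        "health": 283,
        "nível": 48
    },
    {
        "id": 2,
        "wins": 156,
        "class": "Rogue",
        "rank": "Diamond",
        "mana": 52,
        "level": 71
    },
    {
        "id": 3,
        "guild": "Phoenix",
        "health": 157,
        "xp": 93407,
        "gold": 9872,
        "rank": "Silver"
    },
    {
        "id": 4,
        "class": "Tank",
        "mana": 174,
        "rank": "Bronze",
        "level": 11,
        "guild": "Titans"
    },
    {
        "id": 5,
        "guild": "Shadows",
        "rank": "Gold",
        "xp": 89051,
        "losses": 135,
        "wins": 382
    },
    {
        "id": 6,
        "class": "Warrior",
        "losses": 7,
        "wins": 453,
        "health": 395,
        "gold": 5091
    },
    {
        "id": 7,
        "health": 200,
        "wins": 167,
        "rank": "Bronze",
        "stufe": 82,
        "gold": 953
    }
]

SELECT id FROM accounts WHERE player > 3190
[]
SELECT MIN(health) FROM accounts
157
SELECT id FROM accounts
[1, 2, 3, 4, 5, 6, 7]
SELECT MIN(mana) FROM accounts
52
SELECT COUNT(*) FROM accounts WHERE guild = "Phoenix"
1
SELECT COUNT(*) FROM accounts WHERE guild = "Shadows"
1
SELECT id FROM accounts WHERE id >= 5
[5, 6, 7]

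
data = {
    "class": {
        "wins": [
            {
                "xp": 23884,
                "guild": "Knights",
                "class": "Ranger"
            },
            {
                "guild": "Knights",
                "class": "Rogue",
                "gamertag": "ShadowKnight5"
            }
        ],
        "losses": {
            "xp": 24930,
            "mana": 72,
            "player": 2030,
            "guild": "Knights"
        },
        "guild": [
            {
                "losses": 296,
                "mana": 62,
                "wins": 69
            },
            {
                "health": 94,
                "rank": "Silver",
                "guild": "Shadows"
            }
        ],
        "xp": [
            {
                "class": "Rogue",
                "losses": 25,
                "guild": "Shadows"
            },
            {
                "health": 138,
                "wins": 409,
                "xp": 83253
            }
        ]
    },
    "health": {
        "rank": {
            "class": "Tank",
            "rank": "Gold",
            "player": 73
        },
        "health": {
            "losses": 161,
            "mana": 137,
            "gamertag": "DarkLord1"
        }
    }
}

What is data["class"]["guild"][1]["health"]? 94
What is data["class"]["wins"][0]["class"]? "Ranger"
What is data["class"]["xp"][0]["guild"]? "Shadows"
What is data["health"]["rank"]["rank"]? "Gold"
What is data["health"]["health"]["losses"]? 161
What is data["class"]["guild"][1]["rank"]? "Silver"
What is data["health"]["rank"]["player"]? 73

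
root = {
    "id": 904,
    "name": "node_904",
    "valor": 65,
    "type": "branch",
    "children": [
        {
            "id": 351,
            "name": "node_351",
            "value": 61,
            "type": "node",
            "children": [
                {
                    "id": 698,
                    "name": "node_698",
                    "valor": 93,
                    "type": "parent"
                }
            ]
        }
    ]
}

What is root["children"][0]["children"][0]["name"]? "node_698"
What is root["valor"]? 65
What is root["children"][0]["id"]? 351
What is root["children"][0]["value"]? 61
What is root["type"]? "branch"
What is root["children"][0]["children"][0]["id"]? 698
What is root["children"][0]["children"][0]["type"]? "parent"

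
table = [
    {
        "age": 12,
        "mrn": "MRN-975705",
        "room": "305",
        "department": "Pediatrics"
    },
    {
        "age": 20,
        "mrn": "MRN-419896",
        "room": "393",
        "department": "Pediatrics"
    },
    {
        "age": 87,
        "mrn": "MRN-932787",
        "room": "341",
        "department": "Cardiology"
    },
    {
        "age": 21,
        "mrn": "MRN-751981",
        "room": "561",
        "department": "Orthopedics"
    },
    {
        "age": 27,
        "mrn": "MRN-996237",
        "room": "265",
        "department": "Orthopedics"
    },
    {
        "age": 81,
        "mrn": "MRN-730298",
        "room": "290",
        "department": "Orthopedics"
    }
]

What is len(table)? 6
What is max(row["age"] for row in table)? 87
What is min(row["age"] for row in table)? 12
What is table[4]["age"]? 27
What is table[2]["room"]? "341"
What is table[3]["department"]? "Orthopedics"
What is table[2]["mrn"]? "MRN-932787"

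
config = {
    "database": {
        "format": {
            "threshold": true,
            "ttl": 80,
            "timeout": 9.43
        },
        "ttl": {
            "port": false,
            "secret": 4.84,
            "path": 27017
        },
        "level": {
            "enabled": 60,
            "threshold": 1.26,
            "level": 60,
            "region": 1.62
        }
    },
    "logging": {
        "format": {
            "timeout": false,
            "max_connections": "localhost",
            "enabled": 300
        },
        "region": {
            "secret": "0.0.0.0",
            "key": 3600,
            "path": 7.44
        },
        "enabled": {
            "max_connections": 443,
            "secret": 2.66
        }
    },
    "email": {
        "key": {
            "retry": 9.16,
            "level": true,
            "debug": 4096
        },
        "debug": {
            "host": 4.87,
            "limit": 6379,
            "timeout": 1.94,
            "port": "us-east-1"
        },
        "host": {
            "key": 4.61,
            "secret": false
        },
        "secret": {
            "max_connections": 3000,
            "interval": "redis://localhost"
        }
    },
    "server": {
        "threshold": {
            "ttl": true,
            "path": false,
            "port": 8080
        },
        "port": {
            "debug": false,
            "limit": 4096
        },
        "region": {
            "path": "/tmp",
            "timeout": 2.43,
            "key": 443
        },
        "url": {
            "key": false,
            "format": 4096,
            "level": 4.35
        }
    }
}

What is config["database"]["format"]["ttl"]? 80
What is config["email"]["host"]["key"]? 4.61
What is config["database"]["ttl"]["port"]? False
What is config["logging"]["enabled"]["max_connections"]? 443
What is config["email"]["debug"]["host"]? 4.87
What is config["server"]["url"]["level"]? 4.35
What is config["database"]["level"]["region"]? 1.62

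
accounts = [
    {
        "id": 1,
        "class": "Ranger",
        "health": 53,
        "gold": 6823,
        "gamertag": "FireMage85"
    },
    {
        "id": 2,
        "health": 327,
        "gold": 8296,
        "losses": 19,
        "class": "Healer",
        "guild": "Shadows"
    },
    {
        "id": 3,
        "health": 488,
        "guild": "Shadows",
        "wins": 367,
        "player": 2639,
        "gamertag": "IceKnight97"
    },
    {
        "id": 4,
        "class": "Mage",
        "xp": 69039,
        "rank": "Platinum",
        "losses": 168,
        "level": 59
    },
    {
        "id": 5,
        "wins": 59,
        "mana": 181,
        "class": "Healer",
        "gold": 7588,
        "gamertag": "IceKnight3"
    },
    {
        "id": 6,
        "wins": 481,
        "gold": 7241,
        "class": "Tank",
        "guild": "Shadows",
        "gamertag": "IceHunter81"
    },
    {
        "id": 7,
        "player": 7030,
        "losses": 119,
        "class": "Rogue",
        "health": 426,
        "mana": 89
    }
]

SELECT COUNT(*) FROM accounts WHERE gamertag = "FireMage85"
1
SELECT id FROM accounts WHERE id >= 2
[2, 3, 4, 5, 6, 7]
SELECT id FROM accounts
[1, 2, 3, 4, 5, 6, 7]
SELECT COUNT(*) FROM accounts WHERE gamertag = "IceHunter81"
1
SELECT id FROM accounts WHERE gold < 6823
[]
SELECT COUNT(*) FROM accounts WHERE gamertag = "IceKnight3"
1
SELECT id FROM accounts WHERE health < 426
[1, 2]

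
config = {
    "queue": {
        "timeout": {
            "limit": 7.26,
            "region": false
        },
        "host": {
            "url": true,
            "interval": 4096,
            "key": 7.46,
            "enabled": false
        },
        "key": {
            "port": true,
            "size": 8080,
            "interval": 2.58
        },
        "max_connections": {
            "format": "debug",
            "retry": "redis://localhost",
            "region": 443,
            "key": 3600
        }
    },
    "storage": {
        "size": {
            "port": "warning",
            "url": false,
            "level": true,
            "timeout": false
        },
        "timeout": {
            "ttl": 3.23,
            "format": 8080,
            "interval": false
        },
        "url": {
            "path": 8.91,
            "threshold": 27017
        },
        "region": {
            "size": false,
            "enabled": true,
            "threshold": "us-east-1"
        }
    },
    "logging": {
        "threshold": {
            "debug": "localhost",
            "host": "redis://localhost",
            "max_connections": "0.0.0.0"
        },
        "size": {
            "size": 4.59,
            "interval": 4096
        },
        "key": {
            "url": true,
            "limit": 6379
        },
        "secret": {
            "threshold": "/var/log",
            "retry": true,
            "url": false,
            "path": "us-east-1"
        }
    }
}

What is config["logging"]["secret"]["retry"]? True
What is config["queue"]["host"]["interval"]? 4096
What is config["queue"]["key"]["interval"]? 2.58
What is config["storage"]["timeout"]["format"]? 8080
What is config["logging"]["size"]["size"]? 4.59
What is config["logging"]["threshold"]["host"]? "redis://localhost"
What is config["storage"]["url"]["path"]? 8.91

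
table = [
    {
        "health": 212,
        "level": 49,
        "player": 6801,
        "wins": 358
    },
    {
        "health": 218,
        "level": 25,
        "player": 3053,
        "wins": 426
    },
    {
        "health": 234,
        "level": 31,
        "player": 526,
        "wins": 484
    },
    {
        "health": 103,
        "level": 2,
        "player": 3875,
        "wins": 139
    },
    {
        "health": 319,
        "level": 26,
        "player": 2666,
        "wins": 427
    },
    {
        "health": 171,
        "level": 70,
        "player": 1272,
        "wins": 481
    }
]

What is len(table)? 6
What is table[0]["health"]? 212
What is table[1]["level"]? 25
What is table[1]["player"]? 3053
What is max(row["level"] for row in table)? 70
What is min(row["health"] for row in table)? 103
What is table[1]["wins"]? 426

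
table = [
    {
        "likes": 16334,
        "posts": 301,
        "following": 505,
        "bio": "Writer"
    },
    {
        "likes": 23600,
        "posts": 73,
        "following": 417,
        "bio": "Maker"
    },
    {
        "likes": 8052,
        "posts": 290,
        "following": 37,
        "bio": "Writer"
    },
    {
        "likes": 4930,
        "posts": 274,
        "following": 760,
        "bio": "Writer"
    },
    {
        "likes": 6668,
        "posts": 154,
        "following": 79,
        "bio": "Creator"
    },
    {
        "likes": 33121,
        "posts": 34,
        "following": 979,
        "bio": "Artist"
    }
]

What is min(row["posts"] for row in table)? 34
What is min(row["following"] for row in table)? 37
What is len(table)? 6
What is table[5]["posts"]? 34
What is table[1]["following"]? 417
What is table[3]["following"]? 760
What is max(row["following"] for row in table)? 979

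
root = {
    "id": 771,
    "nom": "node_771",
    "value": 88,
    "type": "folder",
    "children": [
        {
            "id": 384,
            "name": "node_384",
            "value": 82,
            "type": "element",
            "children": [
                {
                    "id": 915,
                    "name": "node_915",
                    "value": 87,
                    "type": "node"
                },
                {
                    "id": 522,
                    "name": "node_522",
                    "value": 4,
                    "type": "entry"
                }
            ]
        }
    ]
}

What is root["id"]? 771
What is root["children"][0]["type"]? "element"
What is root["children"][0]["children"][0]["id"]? 915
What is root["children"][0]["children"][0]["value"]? 87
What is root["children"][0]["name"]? "node_384"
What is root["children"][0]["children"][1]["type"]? "entry"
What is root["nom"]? "node_771"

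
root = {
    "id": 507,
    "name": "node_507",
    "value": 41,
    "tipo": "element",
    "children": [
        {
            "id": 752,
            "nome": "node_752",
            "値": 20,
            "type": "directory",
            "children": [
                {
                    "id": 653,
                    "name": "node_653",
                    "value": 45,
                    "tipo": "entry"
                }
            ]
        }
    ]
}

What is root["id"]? 507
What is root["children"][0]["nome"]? "node_752"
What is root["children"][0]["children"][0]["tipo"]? "entry"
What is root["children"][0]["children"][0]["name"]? "node_653"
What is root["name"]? "node_507"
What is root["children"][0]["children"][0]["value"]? 45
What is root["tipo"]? "element"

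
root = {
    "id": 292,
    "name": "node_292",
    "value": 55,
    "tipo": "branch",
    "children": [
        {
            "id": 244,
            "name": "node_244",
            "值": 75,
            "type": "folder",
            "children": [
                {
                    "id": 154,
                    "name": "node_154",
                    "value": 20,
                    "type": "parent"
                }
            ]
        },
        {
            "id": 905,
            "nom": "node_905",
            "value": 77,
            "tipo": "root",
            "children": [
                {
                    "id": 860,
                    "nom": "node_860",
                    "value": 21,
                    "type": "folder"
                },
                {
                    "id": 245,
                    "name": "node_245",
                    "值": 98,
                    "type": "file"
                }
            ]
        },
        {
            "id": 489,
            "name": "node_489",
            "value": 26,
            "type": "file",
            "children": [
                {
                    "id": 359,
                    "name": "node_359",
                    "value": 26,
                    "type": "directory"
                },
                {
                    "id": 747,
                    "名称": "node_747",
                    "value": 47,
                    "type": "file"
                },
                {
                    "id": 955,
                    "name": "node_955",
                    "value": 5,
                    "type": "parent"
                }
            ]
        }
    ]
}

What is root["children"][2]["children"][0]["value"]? 26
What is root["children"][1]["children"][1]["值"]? 98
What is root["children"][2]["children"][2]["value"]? 5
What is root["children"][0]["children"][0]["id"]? 154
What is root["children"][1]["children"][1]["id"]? 245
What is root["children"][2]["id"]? 489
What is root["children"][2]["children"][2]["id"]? 955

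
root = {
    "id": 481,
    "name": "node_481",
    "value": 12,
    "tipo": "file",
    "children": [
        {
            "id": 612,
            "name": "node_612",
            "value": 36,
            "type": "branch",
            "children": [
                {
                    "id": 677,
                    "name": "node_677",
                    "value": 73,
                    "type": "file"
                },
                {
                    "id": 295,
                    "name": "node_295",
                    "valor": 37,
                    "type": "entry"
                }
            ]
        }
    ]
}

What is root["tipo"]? "file"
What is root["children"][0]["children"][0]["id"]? 677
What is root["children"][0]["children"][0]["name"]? "node_677"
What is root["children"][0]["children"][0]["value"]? 73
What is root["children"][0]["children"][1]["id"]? 295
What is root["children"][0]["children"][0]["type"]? "file"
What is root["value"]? 12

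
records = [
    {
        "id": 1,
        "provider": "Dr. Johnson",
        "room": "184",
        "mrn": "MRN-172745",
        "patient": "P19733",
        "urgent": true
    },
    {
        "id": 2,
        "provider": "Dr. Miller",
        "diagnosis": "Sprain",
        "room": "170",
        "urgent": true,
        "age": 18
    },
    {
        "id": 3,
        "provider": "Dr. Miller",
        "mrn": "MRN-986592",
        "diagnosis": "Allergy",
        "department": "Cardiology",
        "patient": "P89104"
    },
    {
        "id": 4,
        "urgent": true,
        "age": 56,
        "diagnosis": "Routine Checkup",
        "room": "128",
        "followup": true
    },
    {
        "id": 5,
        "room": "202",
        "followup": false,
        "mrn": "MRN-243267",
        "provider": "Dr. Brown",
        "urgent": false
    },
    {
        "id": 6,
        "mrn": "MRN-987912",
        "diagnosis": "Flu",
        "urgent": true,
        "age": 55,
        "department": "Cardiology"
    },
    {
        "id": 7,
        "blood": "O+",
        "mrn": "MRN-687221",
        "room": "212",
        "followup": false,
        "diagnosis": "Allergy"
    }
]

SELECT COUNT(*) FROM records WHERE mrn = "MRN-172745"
1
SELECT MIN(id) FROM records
1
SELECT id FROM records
[1, 2, 3, 4, 5, 6, 7]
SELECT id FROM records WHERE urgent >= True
[1, 2, 4, 6]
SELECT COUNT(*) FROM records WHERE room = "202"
1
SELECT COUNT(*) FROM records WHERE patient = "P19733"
1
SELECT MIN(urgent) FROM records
False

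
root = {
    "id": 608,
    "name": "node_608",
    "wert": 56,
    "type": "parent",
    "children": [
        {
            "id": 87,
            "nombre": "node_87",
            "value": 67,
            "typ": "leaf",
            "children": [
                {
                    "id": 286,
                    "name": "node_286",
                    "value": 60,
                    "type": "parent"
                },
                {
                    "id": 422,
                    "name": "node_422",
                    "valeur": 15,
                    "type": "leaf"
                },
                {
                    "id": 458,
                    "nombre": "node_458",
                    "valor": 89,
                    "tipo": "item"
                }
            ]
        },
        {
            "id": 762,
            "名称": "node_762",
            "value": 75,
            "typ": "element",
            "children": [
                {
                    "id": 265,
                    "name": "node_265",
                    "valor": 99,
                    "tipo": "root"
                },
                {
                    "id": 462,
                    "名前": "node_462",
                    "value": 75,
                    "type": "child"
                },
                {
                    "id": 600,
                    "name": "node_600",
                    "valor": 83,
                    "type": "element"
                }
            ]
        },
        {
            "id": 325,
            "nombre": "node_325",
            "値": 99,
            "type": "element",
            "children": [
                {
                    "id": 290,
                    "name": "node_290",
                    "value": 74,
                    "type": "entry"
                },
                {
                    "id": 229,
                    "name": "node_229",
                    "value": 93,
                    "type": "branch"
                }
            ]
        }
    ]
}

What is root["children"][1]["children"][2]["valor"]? 83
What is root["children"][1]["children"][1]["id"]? 462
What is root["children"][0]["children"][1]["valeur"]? 15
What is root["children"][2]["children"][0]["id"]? 290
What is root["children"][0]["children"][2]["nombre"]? "node_458"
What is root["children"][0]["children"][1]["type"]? "leaf"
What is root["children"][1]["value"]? 75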